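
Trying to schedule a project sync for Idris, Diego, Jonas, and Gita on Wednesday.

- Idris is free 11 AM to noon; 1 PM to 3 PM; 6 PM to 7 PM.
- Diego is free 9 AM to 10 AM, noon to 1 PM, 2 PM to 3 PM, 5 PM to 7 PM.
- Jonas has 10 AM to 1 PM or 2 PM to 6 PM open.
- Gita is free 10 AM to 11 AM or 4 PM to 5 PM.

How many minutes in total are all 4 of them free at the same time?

0

Idris ∩ Diego: 14:00-15:00, 18:00-19:00.
Idris ∩ Diego ∩ Jonas: 14:00-15:00.
Idris ∩ Diego ∩ Jonas ∩ Gita: ∅.
There is no time when everyone is free.
There is no common window, so the total is 0 minutes.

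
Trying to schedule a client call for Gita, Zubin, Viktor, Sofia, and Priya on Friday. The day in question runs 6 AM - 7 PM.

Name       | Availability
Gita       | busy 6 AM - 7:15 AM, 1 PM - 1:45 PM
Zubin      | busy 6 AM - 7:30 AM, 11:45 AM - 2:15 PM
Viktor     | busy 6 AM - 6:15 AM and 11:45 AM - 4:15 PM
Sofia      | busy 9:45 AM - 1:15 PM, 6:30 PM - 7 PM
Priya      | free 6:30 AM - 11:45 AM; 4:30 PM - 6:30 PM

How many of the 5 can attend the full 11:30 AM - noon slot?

Gita free: 07:15-13:00, 13:45-19:00 (invert busy blocks within the working day).
Zubin free: 07:30-11:45, 14:15-19:00 (invert busy blocks within the working day).
Viktor free: 06:15-11:45, 16:15-19:00 (invert busy blocks within the working day).
Sofia free: 06:00-09:45, 13:15-18:30 (invert busy blocks within the working day).
Priya free: 06:30-11:45, 16:30-18:30.
Gita can make the full 11:30-12:00 slot — that's 1.

1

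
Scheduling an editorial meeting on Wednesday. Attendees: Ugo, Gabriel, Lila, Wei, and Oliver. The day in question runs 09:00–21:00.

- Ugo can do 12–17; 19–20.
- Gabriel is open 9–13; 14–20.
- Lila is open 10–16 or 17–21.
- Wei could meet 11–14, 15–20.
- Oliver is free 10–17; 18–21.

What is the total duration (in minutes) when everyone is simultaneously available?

Ugo ∩ Gabriel: 12:00-13:00, 14:00-17:00, 19:00-20:00.
Ugo ∩ Gabriel ∩ Lila: 12:00-13:00, 14:00-16:00, 19:00-20:00.
Ugo ∩ Gabriel ∩ Lila ∩ Wei: 12:00-13:00, 15:00-16:00, 19:00-20:00.
Ugo ∩ Gabriel ∩ Lila ∩ Wei ∩ Oliver: 12:00-13:00, 15:00-16:00, 19:00-20:00.
Those are the intersection windows.
Summing the common windows: 60 + 60 + 60 = 180 minutes.

180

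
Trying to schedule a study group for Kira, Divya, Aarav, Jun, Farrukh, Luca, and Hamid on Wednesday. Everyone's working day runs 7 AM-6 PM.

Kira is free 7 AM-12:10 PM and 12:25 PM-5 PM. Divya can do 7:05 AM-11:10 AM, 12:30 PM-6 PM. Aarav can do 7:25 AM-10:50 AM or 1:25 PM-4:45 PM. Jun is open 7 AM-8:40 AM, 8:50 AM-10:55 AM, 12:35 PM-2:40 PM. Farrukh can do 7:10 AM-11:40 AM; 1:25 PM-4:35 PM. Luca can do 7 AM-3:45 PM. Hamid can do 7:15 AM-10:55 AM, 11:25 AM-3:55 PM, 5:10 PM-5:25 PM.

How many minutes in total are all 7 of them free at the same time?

270

Kira ∩ Divya: 07:05-11:10, 12:30-17:00.
Kira ∩ Divya ∩ Aarav: 07:25-10:50, 13:25-16:45.
Kira ∩ Divya ∩ Aarav ∩ Jun: 07:25-08:40, 08:50-10:50, 13:25-14:40.
Kira ∩ Divya ∩ Aarav ∩ Jun ∩ Farrukh: 07:25-08:40, 08:50-10:50, 13:25-14:40.
Kira ∩ Divya ∩ Aarav ∩ Jun ∩ Farrukh ∩ Luca: 07:25-08:40, 08:50-10:50, 13:25-14:40.
Kira ∩ Divya ∩ Aarav ∩ Jun ∩ Farrukh ∩ Luca ∩ Hamid: 07:25-08:40, 08:50-10:50, 13:25-14:40.
Summing the common windows: 75 + 120 + 75 = 270 minutes.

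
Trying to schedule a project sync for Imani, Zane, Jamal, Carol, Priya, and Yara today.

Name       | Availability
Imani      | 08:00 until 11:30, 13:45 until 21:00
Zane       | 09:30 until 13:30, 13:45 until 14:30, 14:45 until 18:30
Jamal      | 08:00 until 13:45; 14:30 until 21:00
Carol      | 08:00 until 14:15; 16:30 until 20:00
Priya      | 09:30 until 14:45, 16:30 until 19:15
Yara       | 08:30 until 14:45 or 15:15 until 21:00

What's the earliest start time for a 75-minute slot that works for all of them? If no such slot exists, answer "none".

09:30

Imani ∩ Zane: 09:30-11:30, 13:45-14:30, 14:45-18:30.
Imani ∩ Zane ∩ Jamal: 09:30-11:30, 14:45-18:30.
Imani ∩ Zane ∩ Jamal ∩ Carol: 09:30-11:30, 16:30-18:30.
Imani ∩ Zane ∩ Jamal ∩ Carol ∩ Priya: 09:30-11:30, 16:30-18:30.
Imani ∩ Zane ∩ Jamal ∩ Carol ∩ Priya ∩ Yara: 09:30-11:30, 16:30-18:30.
The first common window of at least 75 minutes is 09:30-11:30, so the earliest start is 09:30.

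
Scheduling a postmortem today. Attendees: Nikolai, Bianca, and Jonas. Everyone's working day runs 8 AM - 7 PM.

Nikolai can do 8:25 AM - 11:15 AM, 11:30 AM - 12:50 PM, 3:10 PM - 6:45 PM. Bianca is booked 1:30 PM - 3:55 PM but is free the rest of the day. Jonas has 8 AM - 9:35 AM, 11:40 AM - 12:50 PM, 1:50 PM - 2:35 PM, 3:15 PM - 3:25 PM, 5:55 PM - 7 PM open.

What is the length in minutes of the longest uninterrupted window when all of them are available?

Nikolai free: 08:25-11:15, 11:30-12:50, 15:10-18:45.
Bianca free: 08:00-13:30, 15:55-19:00 (invert busy blocks within the working day).
Jonas free: 08:00-09:35, 11:40-12:50, 13:50-14:35, 15:15-15:25, 17:55-19:00.
Nikolai ∩ Bianca: 08:25-11:15, 11:30-12:50, 15:55-18:45.
Nikolai ∩ Bianca ∩ Jonas: 08:25-09:35, 11:40-12:50, 17:55-18:45.
So the common availability across everyone is 08:25-09:35, 11:40-12:50, 17:55-18:45.
The longest is 08:25-09:35 at 70 minutes.

70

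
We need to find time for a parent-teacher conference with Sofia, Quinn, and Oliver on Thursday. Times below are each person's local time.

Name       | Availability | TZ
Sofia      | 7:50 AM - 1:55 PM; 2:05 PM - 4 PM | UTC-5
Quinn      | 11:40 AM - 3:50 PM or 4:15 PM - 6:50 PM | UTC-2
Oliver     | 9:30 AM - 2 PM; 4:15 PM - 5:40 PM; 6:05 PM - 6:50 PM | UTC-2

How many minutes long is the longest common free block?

140

Sofia in UTC: 12:50-18:55, 19:05-21:00 (add 5h to convert from UTC-5).
Quinn in UTC: 13:40-17:50, 18:15-20:50 (add 2h to convert from UTC-2).
Oliver in UTC: 11:30-16:00, 18:15-19:40, 20:05-20:50 (add 2h to convert from UTC-2).
Sofia ∩ Quinn: 13:40-17:50, 18:15-18:55, 19:05-20:50.
Sofia ∩ Quinn ∩ Oliver: 13:40-16:00, 18:15-18:55, 19:05-19:40, 20:05-20:50.
Those are the intersection windows.
The longest is 13:40-16:00 at 140 minutes.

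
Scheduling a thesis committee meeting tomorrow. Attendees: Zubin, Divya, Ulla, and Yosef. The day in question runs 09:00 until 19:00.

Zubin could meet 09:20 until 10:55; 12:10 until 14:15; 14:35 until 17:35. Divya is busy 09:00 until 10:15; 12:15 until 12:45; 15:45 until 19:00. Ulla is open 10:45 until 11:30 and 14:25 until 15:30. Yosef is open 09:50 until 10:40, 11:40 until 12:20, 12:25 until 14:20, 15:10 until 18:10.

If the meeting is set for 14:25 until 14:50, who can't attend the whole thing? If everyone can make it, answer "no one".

Zubin free: 09:20-10:55, 12:10-14:15, 14:35-17:35.
Divya free: 10:15-12:15, 12:45-15:45 (invert busy blocks within the working day).
Ulla free: 10:45-11:30, 14:25-15:30.
Yosef free: 09:50-10:40, 11:40-12:20, 12:25-14:20, 15:10-18:10.
Zubin: not fully free for 14:25-14:50. Divya: free for 14:25-14:50. Ulla: free for 14:25-14:50. Yosef: not fully free for 14:25-14:50.

Yosef, Zubin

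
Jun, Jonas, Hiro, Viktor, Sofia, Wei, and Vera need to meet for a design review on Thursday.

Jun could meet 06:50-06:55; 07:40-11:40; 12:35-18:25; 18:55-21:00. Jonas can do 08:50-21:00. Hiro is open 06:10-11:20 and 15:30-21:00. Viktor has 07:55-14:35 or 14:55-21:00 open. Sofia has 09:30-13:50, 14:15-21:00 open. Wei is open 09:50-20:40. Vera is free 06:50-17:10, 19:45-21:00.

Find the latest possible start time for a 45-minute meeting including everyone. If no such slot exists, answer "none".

19:55

Jun ∩ Jonas: 08:50-11:40, 12:35-18:25, 18:55-21:00.
Jun ∩ Jonas ∩ Hiro: 08:50-11:20, 15:30-18:25, 18:55-21:00.
Jun ∩ Jonas ∩ Hiro ∩ Viktor: 08:50-11:20, 15:30-18:25, 18:55-21:00.
Jun ∩ Jonas ∩ Hiro ∩ Viktor ∩ Sofia: 09:30-11:20, 15:30-18:25, 18:55-21:00.
Jun ∩ Jonas ∩ Hiro ∩ Viktor ∩ Sofia ∩ Wei: 09:50-11:20, 15:30-18:25, 18:55-20:40.
Jun ∩ Jonas ∩ Hiro ∩ Viktor ∩ Sofia ∩ Wei ∩ Vera: 09:50-11:20, 15:30-17:10, 19:45-20:40.
The last common window of at least 45 minutes is 19:45-20:40; a 45-minute meeting can start as late as 19:55 and still end by 20:40.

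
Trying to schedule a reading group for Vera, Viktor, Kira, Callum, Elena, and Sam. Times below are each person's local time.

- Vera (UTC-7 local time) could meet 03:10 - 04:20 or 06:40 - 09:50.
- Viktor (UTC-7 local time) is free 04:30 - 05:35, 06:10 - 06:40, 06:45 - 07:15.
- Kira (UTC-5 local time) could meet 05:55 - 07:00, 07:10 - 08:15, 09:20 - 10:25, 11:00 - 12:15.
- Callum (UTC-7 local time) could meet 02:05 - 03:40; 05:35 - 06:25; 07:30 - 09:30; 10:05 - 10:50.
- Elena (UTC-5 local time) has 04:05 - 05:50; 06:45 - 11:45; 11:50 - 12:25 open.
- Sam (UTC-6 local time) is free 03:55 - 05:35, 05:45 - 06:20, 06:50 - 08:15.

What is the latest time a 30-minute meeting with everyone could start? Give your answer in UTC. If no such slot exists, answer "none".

Vera in UTC: 10:10-11:20, 13:40-16:50 (add 7h to convert from UTC-7).
Viktor in UTC: 11:30-12:35, 13:10-13:40, 13:45-14:15 (add 7h to convert from UTC-7).
Kira in UTC: 10:55-12:00, 12:10-13:15, 14:20-15:25, 16:00-17:15 (add 5h to convert from UTC-5).
Callum in UTC: 09:05-10:40, 12:35-13:25, 14:30-16:30, 17:05-17:50 (add 7h to convert from UTC-7).
Elena in UTC: 09:05-10:50, 11:45-16:45, 16:50-17:25 (add 5h to convert from UTC-5).
Sam in UTC: 09:55-11:35, 11:45-12:20, 12:50-14:15 (add 6h to convert from UTC-6).
Vera ∩ Viktor: 13:45-14:15.
Vera ∩ Viktor ∩ Kira: ∅.
Vera ∩ Viktor ∩ Kira ∩ Callum: ∅.
Vera ∩ Viktor ∩ Kira ∩ Callum ∩ Elena: ∅.
Vera ∩ Viktor ∩ Kira ∩ Callum ∩ Elena ∩ Sam: ∅.
There is no time when everyone is free.
No common window is at least 30 minutes long.

none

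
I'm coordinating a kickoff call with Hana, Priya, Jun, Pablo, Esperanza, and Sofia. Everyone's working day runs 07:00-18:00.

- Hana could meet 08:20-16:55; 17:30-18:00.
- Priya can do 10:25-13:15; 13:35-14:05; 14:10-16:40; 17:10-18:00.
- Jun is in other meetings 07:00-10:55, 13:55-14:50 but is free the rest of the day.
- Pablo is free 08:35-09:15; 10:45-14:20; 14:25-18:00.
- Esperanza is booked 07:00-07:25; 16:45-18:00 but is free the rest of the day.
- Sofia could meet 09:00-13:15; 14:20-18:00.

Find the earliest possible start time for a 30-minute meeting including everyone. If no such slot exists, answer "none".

10:55

Hana free: 08:20-16:55, 17:30-18:00.
Priya free: 10:25-13:15, 13:35-14:05, 14:10-16:40, 17:10-18:00.
Jun free: 10:55-13:55, 14:50-18:00 (invert busy blocks within the working day).
Pablo free: 08:35-09:15, 10:45-14:20, 14:25-18:00.
Esperanza free: 07:25-16:45 (invert busy blocks within the working day).
Sofia free: 09:00-13:15, 14:20-18:00.
Hana ∩ Priya: 10:25-13:15, 13:35-14:05, 14:10-16:40, 17:30-18:00.
Hana ∩ Priya ∩ Jun: 10:55-13:15, 13:35-13:55, 14:50-16:40, 17:30-18:00.
Hana ∩ Priya ∩ Jun ∩ Pablo: 10:55-13:15, 13:35-13:55, 14:50-16:40, 17:30-18:00.
Hana ∩ Priya ∩ Jun ∩ Pablo ∩ Esperanza: 10:55-13:15, 13:35-13:55, 14:50-16:40.
Hana ∩ Priya ∩ Jun ∩ Pablo ∩ Esperanza ∩ Sofia: 10:55-13:15, 14:50-16:40.
Those are the intersection windows.
The first common window of at least 30 minutes is 10:55-13:15, so the earliest start is 10:55.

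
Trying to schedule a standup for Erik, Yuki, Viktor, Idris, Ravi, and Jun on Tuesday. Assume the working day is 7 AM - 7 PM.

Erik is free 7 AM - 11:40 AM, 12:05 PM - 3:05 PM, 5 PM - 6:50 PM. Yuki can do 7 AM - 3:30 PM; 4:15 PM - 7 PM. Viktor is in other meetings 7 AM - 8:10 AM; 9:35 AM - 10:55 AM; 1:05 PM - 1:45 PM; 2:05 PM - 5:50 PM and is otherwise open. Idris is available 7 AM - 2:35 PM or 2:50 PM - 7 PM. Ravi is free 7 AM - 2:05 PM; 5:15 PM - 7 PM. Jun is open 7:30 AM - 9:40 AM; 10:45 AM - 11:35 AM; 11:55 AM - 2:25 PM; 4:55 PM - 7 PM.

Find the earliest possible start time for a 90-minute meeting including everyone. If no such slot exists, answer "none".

none

Erik free: 07:00-11:40, 12:05-15:05, 17:00-18:50.
Yuki free: 07:00-15:30, 16:15-19:00.
Viktor free: 08:10-09:35, 10:55-13:05, 13:45-14:05, 17:50-19:00 (invert busy blocks within the working day).
Idris free: 07:00-14:35, 14:50-19:00.
Ravi free: 07:00-14:05, 17:15-19:00.
Jun free: 07:30-09:40, 10:45-11:35, 11:55-14:25, 16:55-19:00.
Erik ∩ Yuki: 07:00-11:40, 12:05-15:05, 17:00-18:50.
Erik ∩ Yuki ∩ Viktor: 08:10-09:35, 10:55-11:40, 12:05-13:05, 13:45-14:05, 17:50-18:50.
Erik ∩ Yuki ∩ Viktor ∩ Idris: 08:10-09:35, 10:55-11:40, 12:05-13:05, 13:45-14:05, 17:50-18:50.
Erik ∩ Yuki ∩ Viktor ∩ Idris ∩ Ravi: 08:10-09:35, 10:55-11:40, 12:05-13:05, 13:45-14:05, 17:50-18:50.
Erik ∩ Yuki ∩ Viktor ∩ Idris ∩ Ravi ∩ Jun: 08:10-09:35, 10:55-11:35, 12:05-13:05, 13:45-14:05, 17:50-18:50.
So the common availability across everyone is 08:10-09:35, 10:55-11:35, 12:05-13:05, 13:45-14:05, 17:50-18:50.
No common window is at least 90 minutes long.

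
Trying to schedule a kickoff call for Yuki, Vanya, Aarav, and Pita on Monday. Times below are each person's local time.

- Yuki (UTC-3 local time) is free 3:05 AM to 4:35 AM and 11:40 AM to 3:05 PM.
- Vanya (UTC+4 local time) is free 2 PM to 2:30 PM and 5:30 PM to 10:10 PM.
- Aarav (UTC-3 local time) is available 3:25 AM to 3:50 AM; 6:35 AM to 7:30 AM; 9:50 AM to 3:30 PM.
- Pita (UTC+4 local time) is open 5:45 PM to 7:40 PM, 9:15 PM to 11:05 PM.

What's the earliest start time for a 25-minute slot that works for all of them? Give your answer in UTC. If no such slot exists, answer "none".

Yuki in UTC: 06:05-07:35, 14:40-18:05 (add 3h to convert from UTC-3).
Vanya in UTC: 10:00-10:30, 13:30-18:10 (subtract 4h to convert from UTC+4).
Aarav in UTC: 06:25-06:50, 09:35-10:30, 12:50-18:30 (add 3h to convert from UTC-3).
Pita in UTC: 13:45-15:40, 17:15-19:05 (subtract 4h to convert from UTC+4).
Yuki ∩ Vanya: 14:40-18:05.
Yuki ∩ Vanya ∩ Aarav: 14:40-18:05.
Yuki ∩ Vanya ∩ Aarav ∩ Pita: 14:40-15:40, 17:15-18:05.
The first common window of at least 25 minutes is 14:40-15:40, so the earliest start is 14:40.

14:40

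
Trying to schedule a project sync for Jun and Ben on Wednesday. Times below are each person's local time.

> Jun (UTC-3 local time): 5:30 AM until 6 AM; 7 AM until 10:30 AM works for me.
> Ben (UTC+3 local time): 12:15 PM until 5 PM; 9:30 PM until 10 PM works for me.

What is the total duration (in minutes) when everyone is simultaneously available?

Jun in UTC: 08:30-09:00, 10:00-13:30 (add 3h to convert from UTC-3).
Ben in UTC: 09:15-14:00, 18:30-19:00 (subtract 3h to convert from UTC+3).
Jun ∩ Ben: 10:00-13:30.
So the common availability across everyone is 10:00-13:30.
That's a single block of 210 minutes.

210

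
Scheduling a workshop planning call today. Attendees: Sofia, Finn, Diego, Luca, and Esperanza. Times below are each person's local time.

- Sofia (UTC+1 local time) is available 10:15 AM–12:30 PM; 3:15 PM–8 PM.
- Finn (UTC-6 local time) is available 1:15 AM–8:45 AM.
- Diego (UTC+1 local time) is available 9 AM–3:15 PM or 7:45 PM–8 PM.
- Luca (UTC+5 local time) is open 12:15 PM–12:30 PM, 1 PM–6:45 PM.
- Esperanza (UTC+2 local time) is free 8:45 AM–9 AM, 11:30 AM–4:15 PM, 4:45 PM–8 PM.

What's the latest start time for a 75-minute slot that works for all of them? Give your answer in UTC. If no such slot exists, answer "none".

10:15

Sofia in UTC: 09:15-11:30, 14:15-19:00 (subtract 1h to convert from UTC+1).
Finn in UTC: 07:15-14:45 (add 6h to convert from UTC-6).
Diego in UTC: 08:00-14:15, 18:45-19:00 (subtract 1h to convert from UTC+1).
Luca in UTC: 07:15-07:30, 08:00-13:45 (subtract 5h to convert from UTC+5).
Esperanza in UTC: 06:45-07:00, 09:30-14:15, 14:45-18:00 (subtract 2h to convert from UTC+2).
Sofia ∩ Finn: 09:15-11:30, 14:15-14:45.
Sofia ∩ Finn ∩ Diego: 09:15-11:30.
Sofia ∩ Finn ∩ Diego ∩ Luca: 09:15-11:30.
Sofia ∩ Finn ∩ Diego ∩ Luca ∩ Esperanza: 09:30-11:30.
Those are the intersection windows.
The last common window of at least 75 minutes is 09:30-11:30; a 75-minute meeting can start as late as 10:15 and still end by 11:30.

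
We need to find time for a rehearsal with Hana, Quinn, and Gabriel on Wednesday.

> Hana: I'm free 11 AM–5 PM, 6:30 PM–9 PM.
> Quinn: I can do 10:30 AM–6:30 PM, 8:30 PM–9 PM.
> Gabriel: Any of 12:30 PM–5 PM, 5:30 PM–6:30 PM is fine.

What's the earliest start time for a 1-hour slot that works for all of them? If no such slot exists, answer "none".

12:30

Hana ∩ Quinn: 11:00-17:00, 20:30-21:00.
Hana ∩ Quinn ∩ Gabriel: 12:30-17:00.
The first common window of at least 60 minutes is 12:30-17:00, so the earliest start is 12:30.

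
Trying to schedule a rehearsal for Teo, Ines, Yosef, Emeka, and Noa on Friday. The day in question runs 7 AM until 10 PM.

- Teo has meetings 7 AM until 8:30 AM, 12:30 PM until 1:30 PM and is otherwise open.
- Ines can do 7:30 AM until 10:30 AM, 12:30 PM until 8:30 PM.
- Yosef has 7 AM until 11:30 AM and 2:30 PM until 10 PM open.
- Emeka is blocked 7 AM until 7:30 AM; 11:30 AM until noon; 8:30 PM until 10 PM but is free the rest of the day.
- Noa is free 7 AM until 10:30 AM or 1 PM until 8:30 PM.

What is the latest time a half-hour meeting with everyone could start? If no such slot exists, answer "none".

Teo free: 08:30-12:30, 13:30-22:00 (invert busy blocks within the working day).
Ines free: 07:30-10:30, 12:30-20:30.
Yosef free: 07:00-11:30, 14:30-22:00.
Emeka free: 07:30-11:30, 12:00-20:30 (invert busy blocks within the working day).
Noa free: 07:00-10:30, 13:00-20:30.
Teo ∩ Ines: 08:30-10:30, 13:30-20:30.
Teo ∩ Ines ∩ Yosef: 08:30-10:30, 14:30-20:30.
Teo ∩ Ines ∩ Yosef ∩ Emeka: 08:30-10:30, 14:30-20:30.
Teo ∩ Ines ∩ Yosef ∩ Emeka ∩ Noa: 08:30-10:30, 14:30-20:30.
The last common window of at least 30 minutes is 14:30-20:30; a 30-minute meeting can start as late as 20:00 and still end by 20:30.

20:00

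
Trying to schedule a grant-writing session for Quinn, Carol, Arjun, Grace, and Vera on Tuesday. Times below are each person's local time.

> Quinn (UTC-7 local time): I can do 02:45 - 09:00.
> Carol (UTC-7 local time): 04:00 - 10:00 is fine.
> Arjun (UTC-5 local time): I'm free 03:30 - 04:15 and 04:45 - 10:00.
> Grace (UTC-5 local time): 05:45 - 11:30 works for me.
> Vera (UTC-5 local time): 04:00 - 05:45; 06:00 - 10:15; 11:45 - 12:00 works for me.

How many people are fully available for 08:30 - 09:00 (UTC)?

1

Quinn in UTC: 09:45-16:00 (add 7h to convert from UTC-7).
Carol in UTC: 11:00-17:00 (add 7h to convert from UTC-7).
Arjun in UTC: 08:30-09:15, 09:45-15:00 (add 5h to convert from UTC-5).
Grace in UTC: 10:45-16:30 (add 5h to convert from UTC-5).
Vera in UTC: 09:00-10:45, 11:00-15:15, 16:45-17:00 (add 5h to convert from UTC-5).
Arjun can make the full 08:30-09:00 slot — that's 1.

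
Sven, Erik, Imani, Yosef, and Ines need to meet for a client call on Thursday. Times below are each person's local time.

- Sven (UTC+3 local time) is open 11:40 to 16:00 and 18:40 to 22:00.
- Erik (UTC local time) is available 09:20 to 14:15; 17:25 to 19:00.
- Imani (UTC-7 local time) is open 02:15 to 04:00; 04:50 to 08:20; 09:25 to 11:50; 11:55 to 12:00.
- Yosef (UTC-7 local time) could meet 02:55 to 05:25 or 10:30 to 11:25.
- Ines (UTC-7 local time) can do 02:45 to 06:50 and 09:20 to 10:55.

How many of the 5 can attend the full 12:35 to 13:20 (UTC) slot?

3

Sven in UTC: 08:40-13:00, 15:40-19:00 (subtract 3h to convert from UTC+3).
Erik in UTC: 09:20-14:15, 17:25-19:00.
Imani in UTC: 09:15-11:00, 11:50-15:20, 16:25-18:50, 18:55-19:00 (add 7h to convert from UTC-7).
Yosef in UTC: 09:55-12:25, 17:30-18:25 (add 7h to convert from UTC-7).
Ines in UTC: 09:45-13:50, 16:20-17:55 (add 7h to convert from UTC-7).
Erik, Imani, and Ines can make the full 12:35-13:20 slot — that's 3.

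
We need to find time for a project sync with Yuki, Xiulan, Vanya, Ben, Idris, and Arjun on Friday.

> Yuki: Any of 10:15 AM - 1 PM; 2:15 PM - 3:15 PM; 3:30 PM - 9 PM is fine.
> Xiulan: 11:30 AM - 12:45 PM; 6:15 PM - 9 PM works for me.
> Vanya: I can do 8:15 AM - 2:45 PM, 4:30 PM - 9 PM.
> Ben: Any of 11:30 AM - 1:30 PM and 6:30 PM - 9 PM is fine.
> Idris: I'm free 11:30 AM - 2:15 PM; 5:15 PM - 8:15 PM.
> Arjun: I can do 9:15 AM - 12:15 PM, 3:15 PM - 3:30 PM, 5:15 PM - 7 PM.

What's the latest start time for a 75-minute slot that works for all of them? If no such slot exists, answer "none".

none

Yuki ∩ Xiulan: 11:30-12:45, 18:15-21:00.
Yuki ∩ Xiulan ∩ Vanya: 11:30-12:45, 18:15-21:00.
Yuki ∩ Xiulan ∩ Vanya ∩ Ben: 11:30-12:45, 18:30-21:00.
Yuki ∩ Xiulan ∩ Vanya ∩ Ben ∩ Idris: 11:30-12:45, 18:30-20:15.
Yuki ∩ Xiulan ∩ Vanya ∩ Ben ∩ Idris ∩ Arjun: 11:30-12:15, 18:30-19:00.
No common window is at least 75 minutes long.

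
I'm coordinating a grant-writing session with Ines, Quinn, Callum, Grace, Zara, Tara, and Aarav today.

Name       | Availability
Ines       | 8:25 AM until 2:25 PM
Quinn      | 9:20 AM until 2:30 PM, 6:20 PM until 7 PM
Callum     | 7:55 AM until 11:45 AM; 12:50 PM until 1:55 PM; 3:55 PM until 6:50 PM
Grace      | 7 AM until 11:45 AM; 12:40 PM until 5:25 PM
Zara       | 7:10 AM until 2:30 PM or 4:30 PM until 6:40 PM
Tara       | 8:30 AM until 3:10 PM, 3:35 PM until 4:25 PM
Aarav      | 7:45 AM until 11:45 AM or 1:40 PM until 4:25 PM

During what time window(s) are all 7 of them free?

09:20-11:45, 13:40-13:55

Ines ∩ Quinn: 09:20-14:25.
Ines ∩ Quinn ∩ Callum: 09:20-11:45, 12:50-13:55.
Ines ∩ Quinn ∩ Callum ∩ Grace: 09:20-11:45, 12:50-13:55.
Ines ∩ Quinn ∩ Callum ∩ Grace ∩ Zara: 09:20-11:45, 12:50-13:55.
Ines ∩ Quinn ∩ Callum ∩ Grace ∩ Zara ∩ Tara: 09:20-11:45, 12:50-13:55.
Ines ∩ Quinn ∩ Callum ∩ Grace ∩ Zara ∩ Tara ∩ Aarav: 09:20-11:45, 13:40-13:55.
So the common availability across everyone is 09:20-11:45, 13:40-13:55.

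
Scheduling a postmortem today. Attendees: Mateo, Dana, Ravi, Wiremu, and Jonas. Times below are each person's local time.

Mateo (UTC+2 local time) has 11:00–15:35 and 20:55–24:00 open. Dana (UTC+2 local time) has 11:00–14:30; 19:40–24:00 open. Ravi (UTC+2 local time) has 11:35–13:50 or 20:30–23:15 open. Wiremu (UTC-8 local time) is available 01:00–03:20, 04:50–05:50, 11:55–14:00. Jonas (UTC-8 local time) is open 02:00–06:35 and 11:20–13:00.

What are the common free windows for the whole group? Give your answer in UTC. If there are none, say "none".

Mateo in UTC: 09:00-13:35, 18:55-22:00 (subtract 2h to convert from UTC+2).
Dana in UTC: 09:00-12:30, 17:40-22:00 (subtract 2h to convert from UTC+2).
Ravi in UTC: 09:35-11:50, 18:30-21:15 (subtract 2h to convert from UTC+2).
Wiremu in UTC: 09:00-11:20, 12:50-13:50, 19:55-22:00 (add 8h to convert from UTC-8).
Jonas in UTC: 10:00-14:35, 19:20-21:00 (add 8h to convert from UTC-8).
Mateo ∩ Dana: 09:00-12:30, 18:55-22:00.
Mateo ∩ Dana ∩ Ravi: 09:35-11:50, 18:55-21:15.
Mateo ∩ Dana ∩ Ravi ∩ Wiremu: 09:35-11:20, 19:55-21:15.
Mateo ∩ Dana ∩ Ravi ∩ Wiremu ∩ Jonas: 10:00-11:20, 19:55-21:00.
So the common availability across everyone is 10:00-11:20, 19:55-21:00.

10:00-11:20, 19:55-21:00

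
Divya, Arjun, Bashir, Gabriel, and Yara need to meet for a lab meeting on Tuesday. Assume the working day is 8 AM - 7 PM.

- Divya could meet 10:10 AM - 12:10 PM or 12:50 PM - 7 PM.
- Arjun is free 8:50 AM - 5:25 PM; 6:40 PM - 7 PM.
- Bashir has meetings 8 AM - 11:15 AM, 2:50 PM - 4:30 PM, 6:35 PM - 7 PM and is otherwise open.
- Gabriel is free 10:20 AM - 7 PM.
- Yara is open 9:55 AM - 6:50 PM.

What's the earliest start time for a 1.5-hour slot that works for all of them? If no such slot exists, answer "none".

Divya free: 10:10-12:10, 12:50-19:00.
Arjun free: 08:50-17:25, 18:40-19:00.
Bashir free: 11:15-14:50, 16:30-18:35 (invert busy blocks within the working day).
Gabriel free: 10:20-19:00.
Yara free: 09:55-18:50.
Divya ∩ Arjun: 10:10-12:10, 12:50-17:25, 18:40-19:00.
Divya ∩ Arjun ∩ Bashir: 11:15-12:10, 12:50-14:50, 16:30-17:25.
Divya ∩ Arjun ∩ Bashir ∩ Gabriel: 11:15-12:10, 12:50-14:50, 16:30-17:25.
Divya ∩ Arjun ∩ Bashir ∩ Gabriel ∩ Yara: 11:15-12:10, 12:50-14:50, 16:30-17:25.
The first common window of at least 90 minutes is 12:50-14:50, so the earliest start is 12:50.

12:50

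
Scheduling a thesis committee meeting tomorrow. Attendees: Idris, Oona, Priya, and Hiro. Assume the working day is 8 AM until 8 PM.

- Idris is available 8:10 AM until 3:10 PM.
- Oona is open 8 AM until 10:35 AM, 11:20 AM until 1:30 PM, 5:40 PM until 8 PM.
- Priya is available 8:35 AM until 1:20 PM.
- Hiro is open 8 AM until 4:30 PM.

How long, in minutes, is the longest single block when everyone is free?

Idris ∩ Oona: 08:10-10:35, 11:20-13:30.
Idris ∩ Oona ∩ Priya: 08:35-10:35, 11:20-13:20.
Idris ∩ Oona ∩ Priya ∩ Hiro: 08:35-10:35, 11:20-13:20.
The longest is 08:35-10:35 at 120 minutes.

120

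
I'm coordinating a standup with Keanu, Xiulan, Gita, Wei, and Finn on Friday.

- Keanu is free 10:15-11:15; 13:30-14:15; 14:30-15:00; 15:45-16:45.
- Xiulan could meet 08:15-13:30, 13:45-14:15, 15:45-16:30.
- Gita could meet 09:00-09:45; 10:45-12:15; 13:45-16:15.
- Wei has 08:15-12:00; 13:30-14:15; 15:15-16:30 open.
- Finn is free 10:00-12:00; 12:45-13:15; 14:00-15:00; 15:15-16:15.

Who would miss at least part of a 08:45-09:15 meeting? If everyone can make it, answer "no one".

Keanu: not fully free for 08:45-09:15. Xiulan: free for 08:45-09:15. Gita: not fully free for 08:45-09:15. Wei: free for 08:45-09:15. Finn: not fully free for 08:45-09:15.

Finn, Gita, Keanu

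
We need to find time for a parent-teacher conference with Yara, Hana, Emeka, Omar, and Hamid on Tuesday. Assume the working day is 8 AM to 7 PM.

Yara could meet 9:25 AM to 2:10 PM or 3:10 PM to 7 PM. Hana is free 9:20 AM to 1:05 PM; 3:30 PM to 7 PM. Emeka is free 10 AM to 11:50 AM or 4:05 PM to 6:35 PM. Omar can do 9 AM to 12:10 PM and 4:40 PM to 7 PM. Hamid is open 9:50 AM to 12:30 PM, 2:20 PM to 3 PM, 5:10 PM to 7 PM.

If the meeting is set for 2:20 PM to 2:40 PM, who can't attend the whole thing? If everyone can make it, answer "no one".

Yara: not fully free for 14:20-14:40. Hana: not fully free for 14:20-14:40. Emeka: not fully free for 14:20-14:40. Omar: not fully free for 14:20-14:40. Hamid: free for 14:20-14:40.

Emeka, Hana, Omar, Yara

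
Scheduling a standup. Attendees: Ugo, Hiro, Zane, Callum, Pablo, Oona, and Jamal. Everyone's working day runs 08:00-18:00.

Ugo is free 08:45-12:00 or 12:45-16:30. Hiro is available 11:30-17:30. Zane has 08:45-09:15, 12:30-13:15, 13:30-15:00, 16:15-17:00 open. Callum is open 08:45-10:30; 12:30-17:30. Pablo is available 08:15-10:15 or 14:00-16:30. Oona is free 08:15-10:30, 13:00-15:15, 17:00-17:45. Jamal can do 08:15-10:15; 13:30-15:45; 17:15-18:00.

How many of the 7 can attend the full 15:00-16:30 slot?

4

Ugo, Hiro, Callum, and Pablo can make the full 15:00-16:30 slot — that's 4.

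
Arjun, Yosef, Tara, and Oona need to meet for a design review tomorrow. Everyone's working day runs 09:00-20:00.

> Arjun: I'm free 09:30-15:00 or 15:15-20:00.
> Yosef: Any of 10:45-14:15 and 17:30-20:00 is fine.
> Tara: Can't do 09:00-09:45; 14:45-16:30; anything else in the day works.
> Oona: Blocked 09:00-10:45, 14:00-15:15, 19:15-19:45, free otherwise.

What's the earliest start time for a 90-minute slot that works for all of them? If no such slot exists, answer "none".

10:45

Arjun free: 09:30-15:00, 15:15-20:00.
Yosef free: 10:45-14:15, 17:30-20:00.
Tara free: 09:45-14:45, 16:30-20:00 (invert busy blocks within the working day).
Oona free: 10:45-14:00, 15:15-19:15, 19:45-20:00 (invert busy blocks within the working day).
Arjun ∩ Yosef: 10:45-14:15, 17:30-20:00.
Arjun ∩ Yosef ∩ Tara: 10:45-14:15, 17:30-20:00.
Arjun ∩ Yosef ∩ Tara ∩ Oona: 10:45-14:00, 17:30-19:15, 19:45-20:00.
The first common window of at least 90 minutes is 10:45-14:00, so the earliest start is 10:45.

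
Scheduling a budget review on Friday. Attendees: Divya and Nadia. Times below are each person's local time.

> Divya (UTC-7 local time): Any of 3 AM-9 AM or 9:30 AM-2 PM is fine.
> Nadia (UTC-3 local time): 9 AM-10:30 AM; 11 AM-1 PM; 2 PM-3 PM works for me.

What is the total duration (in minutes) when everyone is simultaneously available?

Divya in UTC: 10:00-16:00, 16:30-21:00 (add 7h to convert from UTC-7).
Nadia in UTC: 12:00-13:30, 14:00-16:00, 17:00-18:00 (add 3h to convert from UTC-3).
Divya ∩ Nadia: 12:00-13:30, 14:00-16:00, 17:00-18:00.
Summing the common windows: 90 + 120 + 60 = 270 minutes.

270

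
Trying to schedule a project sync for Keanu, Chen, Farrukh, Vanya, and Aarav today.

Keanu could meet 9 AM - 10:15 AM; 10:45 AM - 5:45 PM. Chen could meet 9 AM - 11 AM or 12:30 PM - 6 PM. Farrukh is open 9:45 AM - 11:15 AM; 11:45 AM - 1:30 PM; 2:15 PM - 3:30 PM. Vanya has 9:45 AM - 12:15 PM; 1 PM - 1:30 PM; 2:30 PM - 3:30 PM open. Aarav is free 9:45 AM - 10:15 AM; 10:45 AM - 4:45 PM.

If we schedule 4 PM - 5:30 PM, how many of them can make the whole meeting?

2

Keanu and Chen can make the full 16:00-17:30 slot — that's 2.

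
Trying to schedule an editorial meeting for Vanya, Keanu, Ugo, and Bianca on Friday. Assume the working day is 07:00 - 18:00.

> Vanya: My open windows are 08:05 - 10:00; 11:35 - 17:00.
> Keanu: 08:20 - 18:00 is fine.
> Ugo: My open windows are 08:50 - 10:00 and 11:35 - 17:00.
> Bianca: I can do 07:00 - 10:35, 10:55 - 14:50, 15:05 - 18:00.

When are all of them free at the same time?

Vanya ∩ Keanu: 08:20-10:00, 11:35-17:00.
Vanya ∩ Keanu ∩ Ugo: 08:50-10:00, 11:35-17:00.
Vanya ∩ Keanu ∩ Ugo ∩ Bianca: 08:50-10:00, 11:35-14:50, 15:05-17:00.

08:50-10:00, 11:35-14:50, 15:05-17:00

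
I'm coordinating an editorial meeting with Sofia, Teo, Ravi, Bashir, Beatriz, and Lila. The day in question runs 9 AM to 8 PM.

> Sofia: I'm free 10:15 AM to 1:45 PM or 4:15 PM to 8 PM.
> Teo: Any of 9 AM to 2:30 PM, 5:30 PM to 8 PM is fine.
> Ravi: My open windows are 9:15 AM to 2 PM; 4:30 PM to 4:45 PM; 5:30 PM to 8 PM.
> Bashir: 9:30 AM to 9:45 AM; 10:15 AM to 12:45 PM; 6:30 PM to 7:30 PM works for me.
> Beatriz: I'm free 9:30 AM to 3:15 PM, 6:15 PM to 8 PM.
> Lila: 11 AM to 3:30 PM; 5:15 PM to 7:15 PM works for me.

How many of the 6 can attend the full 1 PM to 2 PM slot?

Teo, Ravi, Beatriz, and Lila can make the full 13:00-14:00 slot — that's 4.

4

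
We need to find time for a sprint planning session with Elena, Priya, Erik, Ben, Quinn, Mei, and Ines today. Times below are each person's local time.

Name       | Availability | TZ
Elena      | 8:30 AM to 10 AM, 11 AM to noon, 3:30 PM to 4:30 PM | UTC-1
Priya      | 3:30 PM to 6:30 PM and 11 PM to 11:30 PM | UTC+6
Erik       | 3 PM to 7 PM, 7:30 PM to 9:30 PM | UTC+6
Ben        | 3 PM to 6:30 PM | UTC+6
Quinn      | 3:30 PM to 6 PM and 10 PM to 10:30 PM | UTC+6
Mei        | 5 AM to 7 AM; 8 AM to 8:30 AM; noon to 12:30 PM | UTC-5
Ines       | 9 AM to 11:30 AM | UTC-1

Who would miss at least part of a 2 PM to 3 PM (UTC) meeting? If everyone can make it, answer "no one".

Ben, Elena, Ines, Mei, Priya, Quinn

Elena in UTC: 09:30-11:00, 12:00-13:00, 16:30-17:30 (add 1h to convert from UTC-1).
Priya in UTC: 09:30-12:30, 17:00-17:30 (subtract 6h to convert from UTC+6).
Erik in UTC: 09:00-13:00, 13:30-15:30 (subtract 6h to convert from UTC+6).
Ben in UTC: 09:00-12:30 (subtract 6h to convert from UTC+6).
Quinn in UTC: 09:30-12:00, 16:00-16:30 (subtract 6h to convert from UTC+6).
Mei in UTC: 10:00-12:00, 13:00-13:30, 17:00-17:30 (add 5h to convert from UTC-5).
Ines in UTC: 10:00-12:30 (add 1h to convert from UTC-1).
Elena: not fully free for 14:00-15:00. Priya: not fully free for 14:00-15:00. Erik: free for 14:00-15:00. Ben: not fully free for 14:00-15:00. Quinn: not fully free for 14:00-15:00. Mei: not fully free for 14:00-15:00. Ines: not fully free for 14:00-15:00.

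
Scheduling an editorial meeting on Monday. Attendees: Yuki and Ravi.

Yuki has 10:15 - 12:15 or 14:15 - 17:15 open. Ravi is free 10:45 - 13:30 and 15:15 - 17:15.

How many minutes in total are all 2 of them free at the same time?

210

Yuki ∩ Ravi: 10:45-12:15, 15:15-17:15.
Summing the common windows: 90 + 120 = 210 minutes.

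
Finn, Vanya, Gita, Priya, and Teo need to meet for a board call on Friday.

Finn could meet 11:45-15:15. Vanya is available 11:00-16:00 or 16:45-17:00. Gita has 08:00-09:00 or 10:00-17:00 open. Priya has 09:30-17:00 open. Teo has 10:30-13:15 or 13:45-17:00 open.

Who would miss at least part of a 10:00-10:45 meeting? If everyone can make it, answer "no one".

Finn: not fully free for 10:00-10:45. Vanya: not fully free for 10:00-10:45. Gita: free for 10:00-10:45. Priya: free for 10:00-10:45. Teo: not fully free for 10:00-10:45.

Finn, Teo, Vanya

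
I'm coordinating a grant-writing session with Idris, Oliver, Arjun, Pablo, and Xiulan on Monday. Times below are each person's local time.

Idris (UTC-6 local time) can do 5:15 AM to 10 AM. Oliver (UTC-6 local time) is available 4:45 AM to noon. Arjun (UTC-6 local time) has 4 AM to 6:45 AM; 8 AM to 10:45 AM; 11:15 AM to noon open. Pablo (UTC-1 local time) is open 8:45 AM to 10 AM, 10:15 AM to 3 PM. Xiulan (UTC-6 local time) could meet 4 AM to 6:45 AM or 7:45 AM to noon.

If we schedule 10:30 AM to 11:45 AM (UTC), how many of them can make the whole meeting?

2

Idris in UTC: 11:15-16:00 (add 6h to convert from UTC-6).
Oliver in UTC: 10:45-18:00 (add 6h to convert from UTC-6).
Arjun in UTC: 10:00-12:45, 14:00-16:45, 17:15-18:00 (add 6h to convert from UTC-6).
Pablo in UTC: 09:45-11:00, 11:15-16:00 (add 1h to convert from UTC-1).
Xiulan in UTC: 10:00-12:45, 13:45-18:00 (add 6h to convert from UTC-6).
Arjun and Xiulan can make the full 10:30-11:45 slot — that's 2.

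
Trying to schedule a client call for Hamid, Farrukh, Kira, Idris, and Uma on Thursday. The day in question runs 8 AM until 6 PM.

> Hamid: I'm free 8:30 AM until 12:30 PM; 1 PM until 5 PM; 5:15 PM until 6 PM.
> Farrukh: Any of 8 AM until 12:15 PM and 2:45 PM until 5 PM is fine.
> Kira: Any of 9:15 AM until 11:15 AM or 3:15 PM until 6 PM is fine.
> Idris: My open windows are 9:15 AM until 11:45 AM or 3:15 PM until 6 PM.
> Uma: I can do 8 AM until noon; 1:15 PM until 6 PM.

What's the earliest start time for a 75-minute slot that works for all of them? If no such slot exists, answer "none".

09:15

Hamid ∩ Farrukh: 08:30-12:15, 14:45-17:00.
Hamid ∩ Farrukh ∩ Kira: 09:15-11:15, 15:15-17:00.
Hamid ∩ Farrukh ∩ Kira ∩ Idris: 09:15-11:15, 15:15-17:00.
Hamid ∩ Farrukh ∩ Kira ∩ Idris ∩ Uma: 09:15-11:15, 15:15-17:00.
The first common window of at least 75 minutes is 09:15-11:15, so the earliest start is 09:15.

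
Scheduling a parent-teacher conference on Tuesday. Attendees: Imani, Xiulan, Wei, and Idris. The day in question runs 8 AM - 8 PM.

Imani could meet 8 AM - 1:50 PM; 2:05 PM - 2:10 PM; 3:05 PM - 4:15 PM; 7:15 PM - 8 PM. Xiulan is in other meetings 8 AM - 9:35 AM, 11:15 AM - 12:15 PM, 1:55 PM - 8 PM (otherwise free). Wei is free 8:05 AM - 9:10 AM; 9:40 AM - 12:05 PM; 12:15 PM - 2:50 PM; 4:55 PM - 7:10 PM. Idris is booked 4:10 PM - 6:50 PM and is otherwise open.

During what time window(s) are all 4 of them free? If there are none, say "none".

09:40-11:15, 12:15-13:50

Imani free: 08:00-13:50, 14:05-14:10, 15:05-16:15, 19:15-20:00.
Xiulan free: 09:35-11:15, 12:15-13:55 (invert busy blocks within the working day).
Wei free: 08:05-09:10, 09:40-12:05, 12:15-14:50, 16:55-19:10.
Idris free: 08:00-16:10, 18:50-20:00 (invert busy blocks within the working day).
Imani ∩ Xiulan: 09:35-11:15, 12:15-13:50.
Imani ∩ Xiulan ∩ Wei: 09:40-11:15, 12:15-13:50.
Imani ∩ Xiulan ∩ Wei ∩ Idris: 09:40-11:15, 12:15-13:50.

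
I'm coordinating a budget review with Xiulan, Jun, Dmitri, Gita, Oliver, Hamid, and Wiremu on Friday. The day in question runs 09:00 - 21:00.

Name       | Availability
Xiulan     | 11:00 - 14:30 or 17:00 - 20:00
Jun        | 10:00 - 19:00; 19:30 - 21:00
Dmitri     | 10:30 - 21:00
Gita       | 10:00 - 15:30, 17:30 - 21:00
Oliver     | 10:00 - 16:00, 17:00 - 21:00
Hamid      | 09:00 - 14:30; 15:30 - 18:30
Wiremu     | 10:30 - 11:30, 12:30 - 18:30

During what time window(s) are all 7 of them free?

11:00-11:30, 12:30-14:30, 17:30-18:30

Xiulan ∩ Jun: 11:00-14:30, 17:00-19:00, 19:30-20:00.
Xiulan ∩ Jun ∩ Dmitri: 11:00-14:30, 17:00-19:00, 19:30-20:00.
Xiulan ∩ Jun ∩ Dmitri ∩ Gita: 11:00-14:30, 17:30-19:00, 19:30-20:00.
Xiulan ∩ Jun ∩ Dmitri ∩ Gita ∩ Oliver: 11:00-14:30, 17:30-19:00, 19:30-20:00.
Xiulan ∩ Jun ∩ Dmitri ∩ Gita ∩ Oliver ∩ Hamid: 11:00-14:30, 17:30-18:30.
Xiulan ∩ Jun ∩ Dmitri ∩ Gita ∩ Oliver ∩ Hamid ∩ Wiremu: 11:00-11:30, 12:30-14:30, 17:30-18:30.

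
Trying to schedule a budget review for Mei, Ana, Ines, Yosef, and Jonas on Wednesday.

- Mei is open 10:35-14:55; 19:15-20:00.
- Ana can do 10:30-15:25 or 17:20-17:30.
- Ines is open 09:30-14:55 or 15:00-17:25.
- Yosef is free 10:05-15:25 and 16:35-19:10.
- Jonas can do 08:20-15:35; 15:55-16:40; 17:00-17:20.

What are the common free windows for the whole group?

Mei ∩ Ana: 10:35-14:55.
Mei ∩ Ana ∩ Ines: 10:35-14:55.
Mei ∩ Ana ∩ Ines ∩ Yosef: 10:35-14:55.
Mei ∩ Ana ∩ Ines ∩ Yosef ∩ Jonas: 10:35-14:55.
So the common availability across everyone is 10:35-14:55.

10:35-14:55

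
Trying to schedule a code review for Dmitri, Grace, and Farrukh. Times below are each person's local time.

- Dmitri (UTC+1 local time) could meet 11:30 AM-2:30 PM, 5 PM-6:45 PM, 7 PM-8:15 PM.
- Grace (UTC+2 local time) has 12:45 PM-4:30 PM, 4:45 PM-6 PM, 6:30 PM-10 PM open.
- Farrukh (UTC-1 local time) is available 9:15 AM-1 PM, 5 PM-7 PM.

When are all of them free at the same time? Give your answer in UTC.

10:45-13:30, 18:00-19:15

Dmitri in UTC: 10:30-13:30, 16:00-17:45, 18:00-19:15 (subtract 1h to convert from UTC+1).
Grace in UTC: 10:45-14:30, 14:45-16:00, 16:30-20:00 (subtract 2h to convert from UTC+2).
Farrukh in UTC: 10:15-14:00, 18:00-20:00 (add 1h to convert from UTC-1).
Dmitri ∩ Grace: 10:45-13:30, 16:30-17:45, 18:00-19:15.
Dmitri ∩ Grace ∩ Farrukh: 10:45-13:30, 18:00-19:15.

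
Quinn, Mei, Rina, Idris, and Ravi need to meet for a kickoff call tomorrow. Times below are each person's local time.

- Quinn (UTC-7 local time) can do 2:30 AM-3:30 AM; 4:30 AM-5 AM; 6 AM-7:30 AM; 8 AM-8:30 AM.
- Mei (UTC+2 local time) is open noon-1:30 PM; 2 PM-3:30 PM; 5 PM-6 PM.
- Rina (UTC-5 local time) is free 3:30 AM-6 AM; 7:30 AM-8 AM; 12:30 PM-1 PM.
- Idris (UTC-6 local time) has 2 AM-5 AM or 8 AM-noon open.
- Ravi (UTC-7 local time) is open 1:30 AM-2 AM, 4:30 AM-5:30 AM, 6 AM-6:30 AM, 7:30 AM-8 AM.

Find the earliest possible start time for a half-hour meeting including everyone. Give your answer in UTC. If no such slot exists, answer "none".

none

Quinn in UTC: 09:30-10:30, 11:30-12:00, 13:00-14:30, 15:00-15:30 (add 7h to convert from UTC-7).
Mei in UTC: 10:00-11:30, 12:00-13:30, 15:00-16:00 (subtract 2h to convert from UTC+2).
Rina in UTC: 08:30-11:00, 12:30-13:00, 17:30-18:00 (add 5h to convert from UTC-5).
Idris in UTC: 08:00-11:00, 14:00-18:00 (add 6h to convert from UTC-6).
Ravi in UTC: 08:30-09:00, 11:30-12:30, 13:00-13:30, 14:30-15:00 (add 7h to convert from UTC-7).
Quinn ∩ Mei: 10:00-10:30, 13:00-13:30, 15:00-15:30.
Quinn ∩ Mei ∩ Rina: 10:00-10:30.
Quinn ∩ Mei ∩ Rina ∩ Idris: 10:00-10:30.
Quinn ∩ Mei ∩ Rina ∩ Idris ∩ Ravi: ∅.
There is no time when everyone is free.
No common window is at least 30 minutes long.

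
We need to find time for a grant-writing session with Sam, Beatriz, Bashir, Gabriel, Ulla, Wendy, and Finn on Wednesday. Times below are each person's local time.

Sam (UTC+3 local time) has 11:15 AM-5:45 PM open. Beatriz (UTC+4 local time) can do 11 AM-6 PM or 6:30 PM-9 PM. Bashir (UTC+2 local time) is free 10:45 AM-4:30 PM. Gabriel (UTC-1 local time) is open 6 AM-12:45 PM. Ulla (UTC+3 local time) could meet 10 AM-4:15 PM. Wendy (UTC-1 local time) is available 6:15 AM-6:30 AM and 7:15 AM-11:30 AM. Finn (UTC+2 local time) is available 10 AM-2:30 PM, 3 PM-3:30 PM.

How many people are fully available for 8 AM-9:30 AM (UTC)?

Sam in UTC: 08:15-14:45 (subtract 3h to convert from UTC+3).
Beatriz in UTC: 07:00-14:00, 14:30-17:00 (subtract 4h to convert from UTC+4).
Bashir in UTC: 08:45-14:30 (subtract 2h to convert from UTC+2).
Gabriel in UTC: 07:00-13:45 (add 1h to convert from UTC-1).
Ulla in UTC: 07:00-13:15 (subtract 3h to convert from UTC+3).
Wendy in UTC: 07:15-07:30, 08:15-12:30 (add 1h to convert from UTC-1).
Finn in UTC: 08:00-12:30, 13:00-13:30 (subtract 2h to convert from UTC+2).
Beatriz, Gabriel, Ulla, and Finn can make the full 08:00-09:30 slot — that's 4.

4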